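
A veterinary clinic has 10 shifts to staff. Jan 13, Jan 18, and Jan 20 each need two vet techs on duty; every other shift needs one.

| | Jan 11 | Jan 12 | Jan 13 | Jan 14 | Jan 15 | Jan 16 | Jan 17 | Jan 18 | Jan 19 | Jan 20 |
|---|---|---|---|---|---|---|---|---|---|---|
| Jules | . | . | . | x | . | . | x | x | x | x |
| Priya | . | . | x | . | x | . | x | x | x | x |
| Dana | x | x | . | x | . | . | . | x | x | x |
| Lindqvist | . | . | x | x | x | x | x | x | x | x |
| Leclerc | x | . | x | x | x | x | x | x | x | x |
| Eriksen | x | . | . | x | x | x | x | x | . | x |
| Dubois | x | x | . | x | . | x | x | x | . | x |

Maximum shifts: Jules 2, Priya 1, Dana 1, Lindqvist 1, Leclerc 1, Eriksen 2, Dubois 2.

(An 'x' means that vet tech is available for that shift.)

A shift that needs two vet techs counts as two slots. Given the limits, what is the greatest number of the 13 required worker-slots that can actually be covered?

10

Total capacity across all vet techs is 2+1+1+1+1+2+2 = 10, and 13 slots are needed, so at most 10 can be filled.
An assignment achieving 10: Jan 11→Leclerc, Jan 12→Dana, Jan 13→Priya+Lindqvist, Jan 14→Jules, Jan 15→Eriksen, Jan 16→Eriksen, Jan 17→Dubois, Jan 18→Dubois, Jan 19→Jules.
Loads: Jules 2/2, Priya 1/1, Dana 1/1, Lindqvist 1/1, Leclerc 1/1, Eriksen 2/2, Dubois 2/2.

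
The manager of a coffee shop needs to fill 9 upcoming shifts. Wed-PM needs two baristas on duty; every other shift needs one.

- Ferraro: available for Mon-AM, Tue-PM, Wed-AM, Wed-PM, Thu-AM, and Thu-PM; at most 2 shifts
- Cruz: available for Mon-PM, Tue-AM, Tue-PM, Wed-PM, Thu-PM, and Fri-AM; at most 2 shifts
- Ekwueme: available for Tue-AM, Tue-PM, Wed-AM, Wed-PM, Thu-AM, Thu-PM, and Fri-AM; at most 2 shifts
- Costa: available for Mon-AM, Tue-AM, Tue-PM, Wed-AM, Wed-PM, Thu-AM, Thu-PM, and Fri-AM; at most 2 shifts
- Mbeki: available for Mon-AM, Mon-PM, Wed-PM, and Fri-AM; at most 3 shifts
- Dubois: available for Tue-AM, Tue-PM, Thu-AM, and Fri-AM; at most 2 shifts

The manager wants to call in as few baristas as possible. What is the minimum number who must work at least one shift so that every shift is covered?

5

10 slots to fill and no one can take more than 3, so at least ⌈10/3⌉ = 4 baristas are needed.
Any 4 baristas together have capacity at most 3+2+2+2 = 9 < 10 slots, so 4 can never suffice.
Ferraro, Cruz, Ekwueme, Costa, and Mbeki alone can cover everything: Mon-AM→Ferraro, Mon-PM→Cruz, Tue-AM→Cruz, Tue-PM→Ekwueme, Wed-AM→Ferraro, Wed-PM→Costa+Mbeki, Thu-AM→Ekwueme, Thu-PM→Costa, Fri-AM→Mbeki.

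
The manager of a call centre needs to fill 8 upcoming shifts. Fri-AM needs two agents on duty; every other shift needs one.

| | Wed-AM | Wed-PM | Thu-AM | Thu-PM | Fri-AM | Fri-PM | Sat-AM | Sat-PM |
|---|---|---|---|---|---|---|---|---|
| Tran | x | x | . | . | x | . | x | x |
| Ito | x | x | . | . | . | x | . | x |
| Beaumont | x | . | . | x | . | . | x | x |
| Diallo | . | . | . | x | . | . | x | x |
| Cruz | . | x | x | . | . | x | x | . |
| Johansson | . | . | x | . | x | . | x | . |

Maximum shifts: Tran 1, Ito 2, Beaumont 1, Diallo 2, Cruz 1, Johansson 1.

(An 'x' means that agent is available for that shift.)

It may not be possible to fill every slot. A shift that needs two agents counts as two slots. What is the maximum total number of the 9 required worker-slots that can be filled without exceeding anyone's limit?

8

Total capacity across all agents is 1+2+1+2+1+1 = 8, and 9 slots are needed, so at most 8 can be filled.
An assignment achieving 8: Wed-AM→Ito, Thu-AM→Cruz, Thu-PM→Beaumont, Fri-AM→Tran+Johansson, Fri-PM→Ito, Sat-AM→Diallo, Sat-PM→Diallo.
Loads: Tran 1/1, Ito 2/2, Beaumont 1/1, Diallo 2/2, Cruz 1/1, Johansson 1/1.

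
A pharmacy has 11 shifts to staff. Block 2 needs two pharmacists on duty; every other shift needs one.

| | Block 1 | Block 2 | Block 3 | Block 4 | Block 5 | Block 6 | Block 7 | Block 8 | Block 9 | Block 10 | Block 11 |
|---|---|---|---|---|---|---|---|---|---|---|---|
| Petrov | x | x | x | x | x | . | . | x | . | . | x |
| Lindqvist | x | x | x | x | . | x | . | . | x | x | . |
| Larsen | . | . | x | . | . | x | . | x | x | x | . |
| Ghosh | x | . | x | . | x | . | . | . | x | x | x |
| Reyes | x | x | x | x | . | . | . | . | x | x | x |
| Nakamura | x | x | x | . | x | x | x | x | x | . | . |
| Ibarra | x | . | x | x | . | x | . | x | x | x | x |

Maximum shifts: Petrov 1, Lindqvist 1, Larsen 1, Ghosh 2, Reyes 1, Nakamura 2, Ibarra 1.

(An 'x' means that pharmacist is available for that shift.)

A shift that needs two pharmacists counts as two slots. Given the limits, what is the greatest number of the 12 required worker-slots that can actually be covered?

9

Total capacity across all pharmacists is 1+1+1+2+1+2+1 = 9, and 12 slots are needed, so at most 9 can be filled.
An assignment achieving 9: Block 2→Lindqvist+Reyes, Block 4→Ibarra, Block 5→Petrov, Block 6→Larsen, Block 7→Nakamura, Block 8→Nakamura, Block 10→Ghosh, Block 11→Ghosh.
Loads: Petrov 1/1, Lindqvist 1/1, Larsen 1/1, Ghosh 2/2, Reyes 1/1, Nakamura 2/2, Ibarra 1/1.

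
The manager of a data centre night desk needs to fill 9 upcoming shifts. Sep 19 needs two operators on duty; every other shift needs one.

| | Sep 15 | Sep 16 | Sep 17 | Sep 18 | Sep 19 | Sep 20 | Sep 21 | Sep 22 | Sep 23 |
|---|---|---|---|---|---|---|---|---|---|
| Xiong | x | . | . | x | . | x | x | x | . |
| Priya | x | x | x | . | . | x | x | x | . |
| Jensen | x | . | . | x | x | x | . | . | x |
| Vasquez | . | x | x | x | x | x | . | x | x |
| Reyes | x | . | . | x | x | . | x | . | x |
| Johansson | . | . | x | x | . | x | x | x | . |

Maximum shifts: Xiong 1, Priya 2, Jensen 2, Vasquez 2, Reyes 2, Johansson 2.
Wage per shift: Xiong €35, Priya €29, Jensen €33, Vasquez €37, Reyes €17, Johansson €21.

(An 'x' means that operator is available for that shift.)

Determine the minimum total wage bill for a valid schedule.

Picking the cheapest available operator for each shift independently would cost €210, but that ignores the shift limits.
An optimal schedule: Sep 15→Priya, Sep 16→Priya, Sep 17→Johansson, Sep 18→Jensen, Sep 19→Reyes+Jensen, Sep 20→Vasquez, Sep 21→Johansson, Sep 22→Xiong, Sep 23→Reyes.
Total: 29 + 29 + 21 + 33 + 17 + 33 + 37 + 21 + 35 + 17 = €272.

€272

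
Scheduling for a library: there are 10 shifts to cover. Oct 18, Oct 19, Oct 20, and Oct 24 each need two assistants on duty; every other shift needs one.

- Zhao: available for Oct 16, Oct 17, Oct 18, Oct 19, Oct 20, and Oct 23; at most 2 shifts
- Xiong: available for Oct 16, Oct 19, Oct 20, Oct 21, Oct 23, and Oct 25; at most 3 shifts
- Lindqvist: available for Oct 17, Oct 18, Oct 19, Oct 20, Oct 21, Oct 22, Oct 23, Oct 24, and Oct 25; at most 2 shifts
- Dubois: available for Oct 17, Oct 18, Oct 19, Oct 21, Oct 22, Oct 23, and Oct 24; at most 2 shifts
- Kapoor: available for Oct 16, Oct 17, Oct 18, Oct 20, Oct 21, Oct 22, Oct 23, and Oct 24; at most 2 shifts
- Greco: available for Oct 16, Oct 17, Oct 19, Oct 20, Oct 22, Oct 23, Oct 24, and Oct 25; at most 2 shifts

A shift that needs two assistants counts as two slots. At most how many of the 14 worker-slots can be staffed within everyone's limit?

Total capacity across all assistants is 2+3+2+2+2+2 = 13, and 14 slots are needed, so at most 13 can be filled.
An assignment achieving 13: Oct 16→Zhao, Oct 17→Dubois, Oct 18→Zhao+Lindqvist, Oct 19→Xiong+Greco, Oct 20→Kapoor+Greco, Oct 21→Xiong, Oct 22→Lindqvist, Oct 24→Dubois+Kapoor, Oct 25→Xiong.
Loads: Zhao 2/2, Xiong 3/3, Lindqvist 2/2, Dubois 2/2, Kapoor 2/2, Greco 2/2.

13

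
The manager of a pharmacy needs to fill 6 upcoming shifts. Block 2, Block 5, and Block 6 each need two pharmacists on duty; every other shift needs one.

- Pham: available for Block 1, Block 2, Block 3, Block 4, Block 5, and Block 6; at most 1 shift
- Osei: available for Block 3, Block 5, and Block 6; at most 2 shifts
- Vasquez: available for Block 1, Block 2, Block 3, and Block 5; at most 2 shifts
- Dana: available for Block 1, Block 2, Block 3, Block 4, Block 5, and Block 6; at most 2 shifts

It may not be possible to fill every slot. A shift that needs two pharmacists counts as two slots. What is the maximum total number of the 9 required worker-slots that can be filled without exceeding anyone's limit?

Total capacity across all pharmacists is 1+2+2+2 = 7, and 9 slots are needed, so at most 7 can be filled.
An assignment achieving 7: Block 1→Vasquez, Block 2→Vasquez+Dana, Block 3→Osei, Block 4→Pham, Block 6→Osei+Dana.
Loads: Pham 1/1, Osei 2/2, Vasquez 2/2, Dana 2/2.

7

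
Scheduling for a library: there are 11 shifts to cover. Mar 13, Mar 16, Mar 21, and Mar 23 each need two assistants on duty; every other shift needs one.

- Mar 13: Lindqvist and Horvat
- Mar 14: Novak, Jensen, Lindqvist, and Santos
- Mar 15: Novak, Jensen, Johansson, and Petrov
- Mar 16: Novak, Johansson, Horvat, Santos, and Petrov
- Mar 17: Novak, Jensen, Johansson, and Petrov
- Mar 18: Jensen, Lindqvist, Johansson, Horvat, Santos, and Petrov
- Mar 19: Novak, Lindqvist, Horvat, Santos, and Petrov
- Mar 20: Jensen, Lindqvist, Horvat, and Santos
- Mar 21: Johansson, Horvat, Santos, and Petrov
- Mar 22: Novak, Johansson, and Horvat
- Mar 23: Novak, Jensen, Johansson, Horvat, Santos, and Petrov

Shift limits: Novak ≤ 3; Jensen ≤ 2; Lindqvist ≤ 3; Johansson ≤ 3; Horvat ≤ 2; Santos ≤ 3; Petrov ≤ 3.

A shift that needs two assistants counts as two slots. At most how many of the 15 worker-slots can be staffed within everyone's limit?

15

Total capacity across all assistants is 3+2+3+3+2+3+3 = 19, and 15 slots are needed, so at most 15 can be filled.
An assignment achieving 15: Mar 13→Lindqvist+Horvat, Mar 14→Novak, Mar 15→Novak, Mar 16→Johansson+Santos, Mar 17→Jensen, Mar 18→Lindqvist, Mar 19→Lindqvist, Mar 20→Jensen, Mar 21→Johansson+Horvat, Mar 22→Novak, Mar 23→Johansson+Santos.
Loads: Novak 3/3, Jensen 2/2, Lindqvist 3/3, Johansson 3/3, Horvat 2/2, Santos 2/3, Petrov 0/3.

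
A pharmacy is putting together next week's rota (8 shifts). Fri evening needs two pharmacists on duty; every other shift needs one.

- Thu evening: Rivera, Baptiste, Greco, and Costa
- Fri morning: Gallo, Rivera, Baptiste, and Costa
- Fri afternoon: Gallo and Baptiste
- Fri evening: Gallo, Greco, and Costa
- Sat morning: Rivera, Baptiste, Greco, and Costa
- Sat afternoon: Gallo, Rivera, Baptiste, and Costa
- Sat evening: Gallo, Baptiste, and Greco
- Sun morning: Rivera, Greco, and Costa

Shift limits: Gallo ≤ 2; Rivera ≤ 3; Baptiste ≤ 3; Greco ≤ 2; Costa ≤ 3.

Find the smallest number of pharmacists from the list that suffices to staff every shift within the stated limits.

4

9 slots to fill and no one can take more than 3, so at least ⌈9/3⌉ = 3 pharmacists are needed.
No set of 3 pharmacists can cover every shift (each such set leaves at least one shift with no one available or exceeds a cap).
Gallo, Rivera, Baptiste, and Greco alone can cover everything: Thu evening→Rivera, Fri morning→Rivera, Fri afternoon→Gallo, Fri evening→Gallo+Greco, Sat morning→Baptiste, Sat afternoon→Baptiste, Sat evening→Baptiste, Sun morning→Rivera.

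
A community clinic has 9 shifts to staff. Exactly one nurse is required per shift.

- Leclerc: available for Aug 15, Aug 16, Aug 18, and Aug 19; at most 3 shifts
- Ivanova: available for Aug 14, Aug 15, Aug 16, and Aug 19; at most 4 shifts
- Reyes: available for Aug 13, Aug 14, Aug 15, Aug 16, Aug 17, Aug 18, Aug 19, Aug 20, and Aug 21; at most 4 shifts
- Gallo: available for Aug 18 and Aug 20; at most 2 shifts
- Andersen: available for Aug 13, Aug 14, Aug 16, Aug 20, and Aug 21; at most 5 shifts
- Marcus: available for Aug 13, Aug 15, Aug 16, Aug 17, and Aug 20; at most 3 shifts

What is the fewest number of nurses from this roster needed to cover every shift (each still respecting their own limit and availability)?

2

9 slots to fill and no one can take more than 5, so at least ⌈9/5⌉ = 2 nurses are needed.
Reyes and Andersen alone can cover everything: Aug 13→Andersen, Aug 14→Andersen, Aug 15→Reyes, Aug 16→Andersen, Aug 17→Reyes, Aug 18→Reyes, Aug 19→Reyes, Aug 20→Andersen, Aug 21→Andersen.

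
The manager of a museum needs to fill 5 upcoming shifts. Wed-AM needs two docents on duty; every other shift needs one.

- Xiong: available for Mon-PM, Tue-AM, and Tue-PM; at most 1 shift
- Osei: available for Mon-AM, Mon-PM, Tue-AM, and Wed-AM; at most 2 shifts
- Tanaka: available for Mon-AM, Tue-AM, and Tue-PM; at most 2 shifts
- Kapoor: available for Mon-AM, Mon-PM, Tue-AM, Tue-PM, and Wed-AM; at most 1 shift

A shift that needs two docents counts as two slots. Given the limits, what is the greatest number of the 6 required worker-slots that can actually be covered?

Total capacity across all docents is 1+2+2+1 = 6, and 6 slots are needed, so at most 6 can be filled.
An assignment achieving 6: Mon-AM→Osei, Mon-PM→Xiong, Tue-AM→Tanaka, Tue-PM→Tanaka, Wed-AM→Osei+Kapoor.
Loads: Xiong 1/1, Osei 2/2, Tanaka 2/2, Kapoor 1/1.

6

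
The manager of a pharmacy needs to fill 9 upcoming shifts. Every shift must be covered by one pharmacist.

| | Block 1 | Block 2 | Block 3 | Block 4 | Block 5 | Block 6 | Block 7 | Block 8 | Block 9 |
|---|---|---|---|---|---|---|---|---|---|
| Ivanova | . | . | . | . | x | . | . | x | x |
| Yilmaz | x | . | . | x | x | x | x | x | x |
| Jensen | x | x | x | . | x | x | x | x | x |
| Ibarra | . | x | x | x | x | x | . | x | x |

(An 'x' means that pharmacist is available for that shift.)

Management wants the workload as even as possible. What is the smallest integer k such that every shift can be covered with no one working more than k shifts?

With 4 pharmacists and 9 worker-slots to fill, someone must work at least ⌈9/4⌉ = 3 shifts, so k ≥ 3.
k = 3 works: Block 1→Yilmaz, Block 2→Jensen, Block 3→Jensen, Block 4→Yilmaz, Block 5→Ivanova, Block 6→Jensen, Block 7→Yilmaz, Block 8→Ivanova, Block 9→Ivanova.
Loads: Ivanova 3, Yilmaz 3, Jensen 3, Ibarra 0 — all ≤ 3.

3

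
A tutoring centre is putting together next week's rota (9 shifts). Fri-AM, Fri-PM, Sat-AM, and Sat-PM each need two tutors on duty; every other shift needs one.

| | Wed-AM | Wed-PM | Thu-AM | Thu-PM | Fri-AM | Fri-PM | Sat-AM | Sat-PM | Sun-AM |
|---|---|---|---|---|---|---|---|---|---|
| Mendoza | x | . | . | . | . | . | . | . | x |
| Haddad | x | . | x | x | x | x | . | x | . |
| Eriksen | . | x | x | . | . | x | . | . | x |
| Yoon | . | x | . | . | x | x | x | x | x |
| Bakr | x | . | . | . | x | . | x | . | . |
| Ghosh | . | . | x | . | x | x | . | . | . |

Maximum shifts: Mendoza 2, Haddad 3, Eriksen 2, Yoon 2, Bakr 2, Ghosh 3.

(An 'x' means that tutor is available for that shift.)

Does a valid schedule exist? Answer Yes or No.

Yes

Thu-PM can only be covered by Haddad, so that assignment is forced.
Sat-AM can only be covered by Yoon and Bakr, so that assignment is forced.
Sat-PM can only be covered by Haddad and Yoon, so that assignment is forced.
One valid schedule: Wed-AM→Mendoza, Wed-PM→Eriksen, Thu-AM→Haddad, Thu-PM→Haddad, Fri-AM→Bakr+Ghosh, Fri-PM→Eriksen+Ghosh, Sat-AM→Yoon+Bakr, Sat-PM→Haddad+Yoon, Sun-AM→Mendoza.
Loads: Mendoza 2/2, Haddad 3/3, Eriksen 2/2, Yoon 2/2, Bakr 2/2, Ghosh 2/3 — all within limits.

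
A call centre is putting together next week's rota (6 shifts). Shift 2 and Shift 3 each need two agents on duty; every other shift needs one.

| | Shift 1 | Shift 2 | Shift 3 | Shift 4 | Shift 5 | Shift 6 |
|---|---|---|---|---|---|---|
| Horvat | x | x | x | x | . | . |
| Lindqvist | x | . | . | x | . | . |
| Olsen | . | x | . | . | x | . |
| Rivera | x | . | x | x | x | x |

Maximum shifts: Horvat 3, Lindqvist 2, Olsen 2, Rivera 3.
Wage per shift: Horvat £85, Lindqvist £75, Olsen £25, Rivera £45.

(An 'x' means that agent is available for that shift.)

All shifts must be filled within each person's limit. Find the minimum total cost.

Shift 2 can only be covered by Horvat and Olsen, so that assignment is forced.
Shift 3 can only be covered by Horvat and Rivera, so that assignment is forced.
Shift 6 can only be covered by Rivera, so that assignment is forced.
Picking the cheapest available agent for each shift independently would cost £400, but that ignores the shift limits.
An optimal schedule: Shift 1→Rivera, Shift 2→Olsen+Horvat, Shift 3→Rivera+Horvat, Shift 4→Lindqvist, Shift 5→Olsen, Shift 6→Rivera.
Total: 45 + 25 + 85 + 45 + 85 + 75 + 25 + 45 = £430.

£430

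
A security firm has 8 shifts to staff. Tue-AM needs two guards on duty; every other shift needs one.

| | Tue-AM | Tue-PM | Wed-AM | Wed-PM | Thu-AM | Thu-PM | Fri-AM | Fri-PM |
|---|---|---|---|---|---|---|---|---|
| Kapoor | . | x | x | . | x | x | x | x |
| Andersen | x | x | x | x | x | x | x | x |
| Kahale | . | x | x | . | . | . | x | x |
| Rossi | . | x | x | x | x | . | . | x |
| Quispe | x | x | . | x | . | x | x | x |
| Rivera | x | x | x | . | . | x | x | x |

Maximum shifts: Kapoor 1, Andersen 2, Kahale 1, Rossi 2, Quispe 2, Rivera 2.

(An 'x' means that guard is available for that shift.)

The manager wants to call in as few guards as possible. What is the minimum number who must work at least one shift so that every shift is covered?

5

9 slots to fill and no one can take more than 2, so at least ⌈9/2⌉ = 5 guards are needed.
Kapoor, Andersen, Rossi, Quispe, and Rivera alone can cover everything: Tue-AM→Andersen+Quispe, Tue-PM→Rossi, Wed-AM→Rossi, Wed-PM→Andersen, Thu-AM→Kapoor, Thu-PM→Quispe, Fri-AM→Rivera, Fri-PM→Rivera.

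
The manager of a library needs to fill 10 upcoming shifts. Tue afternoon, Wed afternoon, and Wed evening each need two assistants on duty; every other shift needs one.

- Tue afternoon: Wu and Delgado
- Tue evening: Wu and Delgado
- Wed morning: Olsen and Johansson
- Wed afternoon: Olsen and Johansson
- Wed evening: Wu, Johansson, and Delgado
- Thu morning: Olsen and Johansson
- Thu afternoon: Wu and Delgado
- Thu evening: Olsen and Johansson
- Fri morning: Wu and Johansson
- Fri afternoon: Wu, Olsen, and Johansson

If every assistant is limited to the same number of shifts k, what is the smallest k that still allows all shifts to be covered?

With 4 assistants and 13 worker-slots to fill, someone must work at least ⌈13/4⌉ = 4 shifts, so k ≥ 4.
k = 4 works: Tue afternoon→Wu+Delgado, Tue evening→Wu, Wed morning→Olsen, Wed afternoon→Olsen+Johansson, Wed evening→Johansson+Delgado, Thu morning→Olsen, Thu afternoon→Wu, Thu evening→Olsen, Fri morning→Wu, Fri afternoon→Johansson.
Loads: Wu 4, Olsen 4, Johansson 3, Delgado 2 — all ≤ 4.

4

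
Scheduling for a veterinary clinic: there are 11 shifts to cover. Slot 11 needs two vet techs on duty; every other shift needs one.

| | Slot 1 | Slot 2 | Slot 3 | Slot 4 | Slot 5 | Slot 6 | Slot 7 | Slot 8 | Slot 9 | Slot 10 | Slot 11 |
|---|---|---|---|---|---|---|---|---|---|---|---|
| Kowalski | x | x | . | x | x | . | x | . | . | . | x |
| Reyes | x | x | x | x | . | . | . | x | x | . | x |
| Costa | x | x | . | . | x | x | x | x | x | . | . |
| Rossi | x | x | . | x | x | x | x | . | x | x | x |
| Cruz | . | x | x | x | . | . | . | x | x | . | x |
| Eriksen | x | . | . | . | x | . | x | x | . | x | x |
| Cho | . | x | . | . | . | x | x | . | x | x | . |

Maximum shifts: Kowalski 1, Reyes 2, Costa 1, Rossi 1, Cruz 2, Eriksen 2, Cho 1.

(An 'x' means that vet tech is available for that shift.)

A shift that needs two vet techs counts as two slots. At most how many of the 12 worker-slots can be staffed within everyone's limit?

Total capacity across all vet techs is 1+2+1+1+2+2+1 = 10, and 12 slots are needed, so at most 10 can be filled.
An assignment achieving 10: Slot 1→Eriksen, Slot 3→Reyes, Slot 4→Kowalski, Slot 5→Eriksen, Slot 6→Costa, Slot 7→Cho, Slot 8→Reyes, Slot 9→Cruz, Slot 10→Rossi, Slot 11→Cruz.
Loads: Kowalski 1/1, Reyes 2/2, Costa 1/1, Rossi 1/1, Cruz 2/2, Eriksen 2/2, Cho 1/1.

10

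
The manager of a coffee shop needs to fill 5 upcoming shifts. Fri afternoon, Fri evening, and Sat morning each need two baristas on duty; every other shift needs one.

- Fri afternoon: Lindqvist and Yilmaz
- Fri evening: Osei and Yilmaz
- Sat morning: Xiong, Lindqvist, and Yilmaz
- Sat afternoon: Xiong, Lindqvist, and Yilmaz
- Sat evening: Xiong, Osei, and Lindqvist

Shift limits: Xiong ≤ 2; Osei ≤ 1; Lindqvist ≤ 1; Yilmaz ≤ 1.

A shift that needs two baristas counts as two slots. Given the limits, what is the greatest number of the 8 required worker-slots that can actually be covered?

5

Total capacity across all baristas is 2+1+1+1 = 5, and 8 slots are needed, so at most 5 can be filled.
An assignment achieving 5: Fri afternoon→Lindqvist+Yilmaz, Fri evening→Osei, Sat morning→Xiong, Sat afternoon→Xiong.
Loads: Xiong 2/2, Osei 1/1, Lindqvist 1/1, Yilmaz 1/1.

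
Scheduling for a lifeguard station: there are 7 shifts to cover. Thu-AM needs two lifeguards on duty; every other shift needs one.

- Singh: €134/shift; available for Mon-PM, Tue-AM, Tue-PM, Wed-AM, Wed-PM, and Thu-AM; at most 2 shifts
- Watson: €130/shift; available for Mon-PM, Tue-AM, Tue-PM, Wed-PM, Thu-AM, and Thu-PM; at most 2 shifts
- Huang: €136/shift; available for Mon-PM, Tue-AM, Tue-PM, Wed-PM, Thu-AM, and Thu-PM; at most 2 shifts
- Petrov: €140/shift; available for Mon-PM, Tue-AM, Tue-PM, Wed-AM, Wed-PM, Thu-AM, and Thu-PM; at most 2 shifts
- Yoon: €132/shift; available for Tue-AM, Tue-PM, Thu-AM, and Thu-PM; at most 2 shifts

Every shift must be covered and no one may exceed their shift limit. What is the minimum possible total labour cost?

Picking the cheapest available lifeguard for each shift independently would cost €1046, but that ignores the shift limits.
An optimal schedule: Mon-PM→Watson, Tue-AM→Yoon, Tue-PM→Huang, Wed-AM→Singh, Wed-PM→Watson, Thu-AM→Singh+Huang, Thu-PM→Yoon.
Total: 130 + 132 + 136 + 134 + 130 + 134 + 136 + 132 = €1064.

€1064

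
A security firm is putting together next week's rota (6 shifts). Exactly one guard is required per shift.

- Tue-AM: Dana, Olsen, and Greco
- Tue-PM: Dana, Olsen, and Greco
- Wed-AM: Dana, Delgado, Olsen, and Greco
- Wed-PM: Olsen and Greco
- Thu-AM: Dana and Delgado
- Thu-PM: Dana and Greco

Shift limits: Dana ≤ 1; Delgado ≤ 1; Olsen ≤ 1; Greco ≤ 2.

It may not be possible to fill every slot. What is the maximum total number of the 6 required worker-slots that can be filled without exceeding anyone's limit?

Total capacity across all guards is 1+1+1+2 = 5, and 6 slots are needed, so at most 5 can be filled.
An assignment achieving 5: Tue-AM→Greco, Wed-AM→Delgado, Wed-PM→Olsen, Thu-AM→Dana, Thu-PM→Greco.
Loads: Dana 1/1, Delgado 1/1, Olsen 1/1, Greco 2/2.

5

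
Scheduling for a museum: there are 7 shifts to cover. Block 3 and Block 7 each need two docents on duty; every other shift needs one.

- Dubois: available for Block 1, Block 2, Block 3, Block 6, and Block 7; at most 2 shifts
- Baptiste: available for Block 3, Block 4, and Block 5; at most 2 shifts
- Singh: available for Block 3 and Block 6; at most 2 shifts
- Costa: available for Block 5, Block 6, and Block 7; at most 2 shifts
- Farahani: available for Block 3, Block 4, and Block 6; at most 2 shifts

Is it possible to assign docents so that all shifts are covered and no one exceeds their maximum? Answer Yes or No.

Total capacity is 10 and 9 slots are needed, so capacity alone doesn't rule it out.
Shifts {Block 1, Block 2, Block 7} need 4 worker-slots in total, but the docents available for any of those shifts (Dubois and Costa) can supply at most 3 among them. So no valid schedule exists.

No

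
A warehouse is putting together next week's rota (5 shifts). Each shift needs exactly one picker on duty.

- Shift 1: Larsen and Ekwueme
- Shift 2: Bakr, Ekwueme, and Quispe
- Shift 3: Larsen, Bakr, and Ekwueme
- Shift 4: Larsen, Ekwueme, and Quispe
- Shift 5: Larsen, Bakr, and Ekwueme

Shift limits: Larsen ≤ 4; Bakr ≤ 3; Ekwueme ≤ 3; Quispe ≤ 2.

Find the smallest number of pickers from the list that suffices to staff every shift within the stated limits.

2

5 slots to fill and no one can take more than 4, so at least ⌈5/4⌉ = 2 pickers are needed.
Larsen and Bakr alone can cover everything: Shift 1→Larsen, Shift 2→Bakr, Shift 3→Larsen, Shift 4→Larsen, Shift 5→Larsen.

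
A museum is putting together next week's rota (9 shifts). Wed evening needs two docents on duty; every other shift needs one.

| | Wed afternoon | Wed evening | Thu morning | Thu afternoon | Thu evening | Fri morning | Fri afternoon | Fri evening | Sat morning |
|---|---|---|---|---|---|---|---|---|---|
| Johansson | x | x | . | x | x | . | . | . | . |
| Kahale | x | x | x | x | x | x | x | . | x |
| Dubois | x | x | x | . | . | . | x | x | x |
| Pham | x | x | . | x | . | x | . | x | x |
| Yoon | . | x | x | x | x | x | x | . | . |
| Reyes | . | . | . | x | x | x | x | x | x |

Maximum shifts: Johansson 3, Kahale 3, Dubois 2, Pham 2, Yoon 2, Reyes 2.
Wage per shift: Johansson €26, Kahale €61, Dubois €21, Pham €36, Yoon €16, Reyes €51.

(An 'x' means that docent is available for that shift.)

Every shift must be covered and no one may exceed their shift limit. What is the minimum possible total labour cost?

Picking the cheapest available docent for each shift independently would cost €180, but that ignores the shift limits.
An optimal schedule: Wed afternoon→Dubois, Wed evening→Johansson+Pham, Thu morning→Yoon, Thu afternoon→Johansson, Thu evening→Johansson, Fri morning→Yoon, Fri afternoon→Reyes, Fri evening→Dubois, Sat morning→Pham.
Total: 21 + 26 + 36 + 16 + 26 + 26 + 16 + 51 + 21 + 36 = €275.

€275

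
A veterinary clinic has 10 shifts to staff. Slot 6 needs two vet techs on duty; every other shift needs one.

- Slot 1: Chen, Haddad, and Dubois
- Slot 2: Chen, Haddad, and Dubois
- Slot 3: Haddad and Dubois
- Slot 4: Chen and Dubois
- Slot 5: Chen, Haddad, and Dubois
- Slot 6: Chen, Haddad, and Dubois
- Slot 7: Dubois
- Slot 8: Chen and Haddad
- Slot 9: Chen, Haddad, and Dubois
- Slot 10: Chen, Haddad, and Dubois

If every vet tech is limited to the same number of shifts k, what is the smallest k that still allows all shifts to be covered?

4

With 3 vet techs and 11 worker-slots to fill, someone must work at least ⌈11/3⌉ = 4 shifts, so k ≥ 4.
k = 4 works: Slot 1→Chen, Slot 2→Chen, Slot 3→Haddad, Slot 4→Chen, Slot 5→Haddad, Slot 6→Haddad+Dubois, Slot 7→Dubois, Slot 8→Chen, Slot 9→Haddad, Slot 10→Dubois.
Loads: Chen 4, Haddad 4, Dubois 3 — all ≤ 4.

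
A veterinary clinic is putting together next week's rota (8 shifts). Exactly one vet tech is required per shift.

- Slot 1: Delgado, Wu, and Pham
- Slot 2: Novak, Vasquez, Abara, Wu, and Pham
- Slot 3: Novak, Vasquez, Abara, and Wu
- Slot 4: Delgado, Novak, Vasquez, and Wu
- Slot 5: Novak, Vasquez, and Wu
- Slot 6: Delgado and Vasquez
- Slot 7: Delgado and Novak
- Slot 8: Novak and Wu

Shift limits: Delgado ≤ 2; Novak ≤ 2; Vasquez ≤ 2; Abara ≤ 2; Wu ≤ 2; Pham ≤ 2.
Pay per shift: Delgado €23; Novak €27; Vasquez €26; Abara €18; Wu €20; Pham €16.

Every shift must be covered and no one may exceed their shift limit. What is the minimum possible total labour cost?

Picking the cheapest available vet tech for each shift independently would cost €156, but that ignores the shift limits.
An optimal schedule: Slot 1→Pham, Slot 2→Pham, Slot 3→Abara, Slot 4→Vasquez, Slot 5→Wu, Slot 6→Delgado, Slot 7→Delgado, Slot 8→Wu.
Total: 16 + 16 + 18 + 26 + 20 + 23 + 23 + 20 = €162.

€162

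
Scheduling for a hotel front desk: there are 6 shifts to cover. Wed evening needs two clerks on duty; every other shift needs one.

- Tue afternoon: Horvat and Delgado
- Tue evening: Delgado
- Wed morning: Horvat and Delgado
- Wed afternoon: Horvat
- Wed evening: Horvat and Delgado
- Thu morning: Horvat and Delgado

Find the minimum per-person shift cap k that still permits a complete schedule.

With 2 clerks and 7 worker-slots to fill, someone must work at least ⌈7/2⌉ = 4 shifts, so k ≥ 4.
k = 4 works: Tue afternoon→Horvat, Tue evening→Delgado, Wed morning→Horvat, Wed afternoon→Horvat, Wed evening→Horvat+Delgado, Thu morning→Delgado.
Loads: Horvat 4, Delgado 3 — all ≤ 4.

4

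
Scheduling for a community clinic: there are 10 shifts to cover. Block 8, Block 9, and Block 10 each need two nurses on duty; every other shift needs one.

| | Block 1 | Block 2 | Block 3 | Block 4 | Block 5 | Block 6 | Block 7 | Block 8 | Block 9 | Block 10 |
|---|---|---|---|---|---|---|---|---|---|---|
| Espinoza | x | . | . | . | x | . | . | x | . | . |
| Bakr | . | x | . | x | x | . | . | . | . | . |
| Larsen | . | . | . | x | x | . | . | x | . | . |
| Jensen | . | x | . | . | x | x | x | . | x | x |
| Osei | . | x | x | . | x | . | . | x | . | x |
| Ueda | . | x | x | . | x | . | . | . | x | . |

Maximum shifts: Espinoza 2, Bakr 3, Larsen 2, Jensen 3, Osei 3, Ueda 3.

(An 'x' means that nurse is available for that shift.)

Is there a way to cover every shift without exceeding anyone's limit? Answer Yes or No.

Total capacity is 16 and 13 slots are needed, so capacity alone doesn't rule it out.
Shifts {Block 6, Block 7, Block 9, Block 10} need 6 worker-slots in total, but the nurses available for any of those shifts (Jensen, Osei, and Ueda) can supply at most 5 among them. So no valid schedule exists.

No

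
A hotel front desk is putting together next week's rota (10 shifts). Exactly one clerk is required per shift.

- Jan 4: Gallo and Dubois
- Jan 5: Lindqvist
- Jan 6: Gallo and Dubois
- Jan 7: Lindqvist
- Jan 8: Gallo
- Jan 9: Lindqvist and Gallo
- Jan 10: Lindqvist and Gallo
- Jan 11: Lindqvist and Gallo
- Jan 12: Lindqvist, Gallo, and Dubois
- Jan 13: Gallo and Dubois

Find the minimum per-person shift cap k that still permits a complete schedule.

4

With 3 clerks and 10 worker-slots to fill, someone must work at least ⌈10/3⌉ = 4 shifts, so k ≥ 4.
k = 4 works: Jan 4→Gallo, Jan 5→Lindqvist, Jan 6→Gallo, Jan 7→Lindqvist, Jan 8→Gallo, Jan 9→Lindqvist, Jan 10→Lindqvist, Jan 11→Gallo, Jan 12→Dubois, Jan 13→Dubois.
Loads: Lindqvist 4, Gallo 4, Dubois 2 — all ≤ 4.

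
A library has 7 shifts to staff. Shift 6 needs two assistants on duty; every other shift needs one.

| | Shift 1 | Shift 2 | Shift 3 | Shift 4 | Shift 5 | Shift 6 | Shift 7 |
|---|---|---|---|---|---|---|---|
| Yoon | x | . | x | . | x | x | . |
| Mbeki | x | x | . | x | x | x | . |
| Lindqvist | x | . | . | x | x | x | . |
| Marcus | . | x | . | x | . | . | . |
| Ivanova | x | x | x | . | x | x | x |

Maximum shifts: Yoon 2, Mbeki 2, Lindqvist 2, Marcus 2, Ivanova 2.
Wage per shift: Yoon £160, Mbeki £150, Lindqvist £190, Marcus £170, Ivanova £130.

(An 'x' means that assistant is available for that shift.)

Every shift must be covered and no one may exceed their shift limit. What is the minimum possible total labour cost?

£1220

Shift 7 can only be covered by Ivanova, so that assignment is forced.
Picking the cheapest available assistant for each shift independently would cost £1080, but that ignores the shift limits.
An optimal schedule: Shift 1→Mbeki, Shift 2→Marcus, Shift 3→Ivanova, Shift 4→Marcus, Shift 5→Yoon, Shift 6→Mbeki+Yoon, Shift 7→Ivanova.
Total: 150 + 170 + 130 + 170 + 160 + 150 + 160 + 130 = £1220.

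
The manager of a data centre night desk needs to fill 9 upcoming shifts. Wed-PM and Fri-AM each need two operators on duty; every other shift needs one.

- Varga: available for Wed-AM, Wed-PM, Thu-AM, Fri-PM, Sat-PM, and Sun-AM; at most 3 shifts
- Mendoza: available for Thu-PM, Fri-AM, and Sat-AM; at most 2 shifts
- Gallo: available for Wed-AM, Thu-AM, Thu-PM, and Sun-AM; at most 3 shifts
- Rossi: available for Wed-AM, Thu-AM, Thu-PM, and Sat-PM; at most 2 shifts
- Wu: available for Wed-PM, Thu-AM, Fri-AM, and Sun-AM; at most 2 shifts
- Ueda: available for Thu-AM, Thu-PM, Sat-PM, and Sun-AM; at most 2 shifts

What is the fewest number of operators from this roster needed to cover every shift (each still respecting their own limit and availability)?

11 slots to fill and no one can take more than 3, so at least ⌈11/3⌉ = 4 operators are needed.
Any 4 operators together have capacity at most 3+3+2+2 = 10 < 11 slots, so 4 can never suffice.
Varga, Mendoza, Gallo, Rossi, and Wu alone can cover everything: Wed-AM→Gallo, Wed-PM→Varga+Wu, Thu-AM→Rossi, Thu-PM→Gallo, Fri-AM→Mendoza+Wu, Fri-PM→Varga, Sat-AM→Mendoza, Sat-PM→Varga, Sun-AM→Gallo.

5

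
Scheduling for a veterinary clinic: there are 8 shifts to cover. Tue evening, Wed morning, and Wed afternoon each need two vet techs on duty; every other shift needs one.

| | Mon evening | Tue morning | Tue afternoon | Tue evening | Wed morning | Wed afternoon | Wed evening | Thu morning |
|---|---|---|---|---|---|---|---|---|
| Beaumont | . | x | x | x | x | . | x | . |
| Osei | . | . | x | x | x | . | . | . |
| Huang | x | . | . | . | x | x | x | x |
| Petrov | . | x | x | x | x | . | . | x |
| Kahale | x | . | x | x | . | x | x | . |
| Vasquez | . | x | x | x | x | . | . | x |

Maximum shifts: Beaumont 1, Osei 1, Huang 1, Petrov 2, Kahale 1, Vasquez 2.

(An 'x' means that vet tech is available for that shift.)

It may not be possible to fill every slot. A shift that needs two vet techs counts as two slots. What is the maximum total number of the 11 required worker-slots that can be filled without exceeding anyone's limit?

8

Total capacity across all vet techs is 1+1+1+2+1+2 = 8, and 11 slots are needed, so at most 8 can be filled.
An assignment achieving 8: Mon evening→Huang, Tue morning→Beaumont, Tue afternoon→Osei, Tue evening→Petrov+Vasquez, Wed morning→Vasquez, Wed afternoon→Kahale, Thu morning→Petrov.
Loads: Beaumont 1/1, Osei 1/1, Huang 1/1, Petrov 2/2, Kahale 1/1, Vasquez 2/2.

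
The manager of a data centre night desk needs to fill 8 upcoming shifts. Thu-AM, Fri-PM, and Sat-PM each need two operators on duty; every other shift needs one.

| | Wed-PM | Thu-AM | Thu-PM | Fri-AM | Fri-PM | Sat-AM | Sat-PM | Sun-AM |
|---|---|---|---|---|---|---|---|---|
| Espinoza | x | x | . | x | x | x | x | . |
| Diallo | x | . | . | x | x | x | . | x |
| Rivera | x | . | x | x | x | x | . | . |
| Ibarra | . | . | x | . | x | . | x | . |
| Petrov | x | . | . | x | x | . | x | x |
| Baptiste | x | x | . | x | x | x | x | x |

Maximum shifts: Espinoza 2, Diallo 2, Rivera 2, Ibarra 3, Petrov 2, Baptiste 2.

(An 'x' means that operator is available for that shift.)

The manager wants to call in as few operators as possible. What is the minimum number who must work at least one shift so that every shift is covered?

11 slots to fill and no one can take more than 3, so at least ⌈11/3⌉ = 4 operators are needed.
Any 4 operators together have capacity at most 3+2+2+2 = 9 < 11 slots, so 4 can never suffice.
Espinoza, Diallo, Rivera, Ibarra, and Baptiste alone can cover everything: Wed-PM→Diallo, Thu-AM→Espinoza+Baptiste, Thu-PM→Ibarra, Fri-AM→Rivera, Fri-PM→Ibarra+Baptiste, Sat-AM→Rivera, Sat-PM→Espinoza+Ibarra, Sun-AM→Diallo.

5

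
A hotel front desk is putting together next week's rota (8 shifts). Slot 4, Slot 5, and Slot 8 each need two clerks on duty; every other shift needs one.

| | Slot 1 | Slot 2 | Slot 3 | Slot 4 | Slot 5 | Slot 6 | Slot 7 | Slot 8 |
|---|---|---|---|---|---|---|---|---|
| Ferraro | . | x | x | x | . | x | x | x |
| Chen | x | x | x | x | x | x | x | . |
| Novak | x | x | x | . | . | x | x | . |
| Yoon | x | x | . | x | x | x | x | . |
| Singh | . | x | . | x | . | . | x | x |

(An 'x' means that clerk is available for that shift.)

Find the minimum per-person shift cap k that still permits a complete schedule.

With 5 clerks and 11 worker-slots to fill, someone must work at least ⌈11/5⌉ = 3 shifts, so k ≥ 3.
k = 3 works: Slot 1→Chen, Slot 2→Chen, Slot 3→Ferraro, Slot 4→Yoon+Singh, Slot 5→Chen+Yoon, Slot 6→Ferraro, Slot 7→Novak, Slot 8→Ferraro+Singh.
Loads: Ferraro 3, Chen 3, Novak 1, Yoon 2, Singh 2 — all ≤ 3.

3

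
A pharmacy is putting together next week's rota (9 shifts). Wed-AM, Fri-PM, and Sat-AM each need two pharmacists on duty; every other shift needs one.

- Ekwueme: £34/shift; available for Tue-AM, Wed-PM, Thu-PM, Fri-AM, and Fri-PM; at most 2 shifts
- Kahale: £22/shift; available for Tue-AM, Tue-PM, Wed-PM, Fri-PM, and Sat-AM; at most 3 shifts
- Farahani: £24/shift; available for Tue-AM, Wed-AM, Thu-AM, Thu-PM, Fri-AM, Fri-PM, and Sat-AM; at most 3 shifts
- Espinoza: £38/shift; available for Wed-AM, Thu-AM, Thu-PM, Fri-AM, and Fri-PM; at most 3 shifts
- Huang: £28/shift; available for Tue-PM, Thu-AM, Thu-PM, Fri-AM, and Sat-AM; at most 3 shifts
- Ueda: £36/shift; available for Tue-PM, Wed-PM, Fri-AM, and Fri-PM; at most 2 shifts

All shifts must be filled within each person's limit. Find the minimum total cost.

£328

Wed-AM can only be covered by Farahani and Espinoza, so that assignment is forced.
Picking the cheapest available pharmacist for each shift independently would cost £292, but that ignores the shift limits.
An optimal schedule: Tue-AM→Kahale, Tue-PM→Kahale, Wed-AM→Farahani+Espinoza, Wed-PM→Kahale, Thu-AM→Huang, Thu-PM→Huang, Fri-AM→Ekwueme, Fri-PM→Farahani+Ekwueme, Sat-AM→Farahani+Huang.
Total: 22 + 22 + 24 + 38 + 22 + 28 + 28 + 34 + 24 + 34 + 24 + 28 = £328.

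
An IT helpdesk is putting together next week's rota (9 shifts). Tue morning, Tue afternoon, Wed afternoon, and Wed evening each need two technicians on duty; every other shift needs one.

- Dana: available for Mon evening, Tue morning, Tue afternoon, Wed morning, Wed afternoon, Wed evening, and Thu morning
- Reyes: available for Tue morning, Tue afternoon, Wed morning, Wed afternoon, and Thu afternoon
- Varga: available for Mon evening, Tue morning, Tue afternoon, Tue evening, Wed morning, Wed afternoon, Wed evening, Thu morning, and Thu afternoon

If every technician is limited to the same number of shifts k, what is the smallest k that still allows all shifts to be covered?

5

With 3 technicians and 13 worker-slots to fill, someone must work at least ⌈13/3⌉ = 5 shifts, so k ≥ 5.
k = 5 works: Mon evening→Dana, Tue morning→Dana+Reyes, Tue afternoon→Dana+Reyes, Tue evening→Varga, Wed morning→Reyes, Wed afternoon→Reyes+Varga, Wed evening→Dana+Varga, Thu morning→Dana, Thu afternoon→Reyes.
Loads: Dana 5, Reyes 5, Varga 3 — all ≤ 5.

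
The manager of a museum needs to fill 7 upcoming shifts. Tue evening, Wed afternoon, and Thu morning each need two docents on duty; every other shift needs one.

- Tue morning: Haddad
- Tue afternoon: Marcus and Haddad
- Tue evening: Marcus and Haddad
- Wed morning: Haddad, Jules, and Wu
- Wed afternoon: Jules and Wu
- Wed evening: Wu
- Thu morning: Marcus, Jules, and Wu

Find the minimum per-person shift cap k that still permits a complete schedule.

With 4 docents and 10 worker-slots to fill, someone must work at least ⌈10/4⌉ = 3 shifts, so k ≥ 3.
k = 3 works: Tue morning→Haddad, Tue afternoon→Marcus, Tue evening→Marcus+Haddad, Wed morning→Haddad, Wed afternoon→Jules+Wu, Wed evening→Wu, Thu morning→Marcus+Jules.
Loads: Marcus 3, Haddad 3, Jules 2, Wu 2 — all ≤ 3.

3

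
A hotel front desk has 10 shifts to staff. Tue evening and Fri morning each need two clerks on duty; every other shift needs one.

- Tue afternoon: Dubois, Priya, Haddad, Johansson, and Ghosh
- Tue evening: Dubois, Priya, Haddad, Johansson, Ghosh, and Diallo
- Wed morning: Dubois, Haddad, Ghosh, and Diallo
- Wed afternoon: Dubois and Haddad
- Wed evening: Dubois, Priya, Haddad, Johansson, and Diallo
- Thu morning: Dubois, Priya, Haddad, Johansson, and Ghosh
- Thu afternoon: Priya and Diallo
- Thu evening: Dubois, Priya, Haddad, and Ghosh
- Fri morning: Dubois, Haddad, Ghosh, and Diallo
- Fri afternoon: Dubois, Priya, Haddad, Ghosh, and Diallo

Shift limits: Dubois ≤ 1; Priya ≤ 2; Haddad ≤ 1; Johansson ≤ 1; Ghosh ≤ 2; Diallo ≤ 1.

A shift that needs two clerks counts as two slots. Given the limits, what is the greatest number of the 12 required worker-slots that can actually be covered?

Total capacity across all clerks is 1+2+1+1+2+1 = 8, and 12 slots are needed, so at most 8 can be filled.
An assignment achieving 8: Tue afternoon→Johansson, Wed morning→Haddad, Wed afternoon→Dubois, Thu morning→Ghosh, Thu afternoon→Priya, Thu evening→Priya, Fri morning→Ghosh+Diallo.
Loads: Dubois 1/1, Priya 2/2, Haddad 1/1, Johansson 1/1, Ghosh 2/2, Diallo 1/1.

8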